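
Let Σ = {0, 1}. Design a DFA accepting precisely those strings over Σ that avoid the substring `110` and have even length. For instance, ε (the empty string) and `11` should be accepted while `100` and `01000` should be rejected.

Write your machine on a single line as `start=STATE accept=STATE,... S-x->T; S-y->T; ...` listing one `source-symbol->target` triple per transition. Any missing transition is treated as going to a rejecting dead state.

start=q0; accept=q0,q3,q4; q0-0->q1; q0-1->q2; q1-0->q0; q1-1->q3; q2-0->q0; q2-1->q4; q3-0->q1; q3-1->q5; q4-0->q6; q4-1->q5; q5-0->q7; q5-1->q4; q6-0->q7; q6-1->q7; q7-0->q6; q7-1->q6

Run two small machines in parallel and take their product. One (4 states) tracks partial matches of the forbidden pattern `110`; the other (2 states) tracks the input length modulo 2. Each combined state is a pair, one component from each; accept when both components accept.
        0   1  
>* q0   q1  q2 
   q1   q0  q3 
   q2   q0  q4 
 * q3   q1  q5 
 * q4   q6  q5 
   q5   q7  q4 
   q6   q7  q7 
   q7   q6  q6 
(> = start, * = accepting)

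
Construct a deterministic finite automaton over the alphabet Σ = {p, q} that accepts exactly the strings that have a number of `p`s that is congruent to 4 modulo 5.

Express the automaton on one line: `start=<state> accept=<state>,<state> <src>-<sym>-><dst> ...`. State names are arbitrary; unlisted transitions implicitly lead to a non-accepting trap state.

Keep the running count of `p`s modulo 5: each `p` advances along the cycle A → B → C → D → E → A while other symbols loop. Accept at E.
5 states suffice.
       p  q 
>  A   B  A 
   B   C  B 
   C   D  C 
   D   E  D 
 * E   A  E 
(> = start, * = accepting)

start=A accept=E A-p->B A-q->A B-p->C B-q->B C-p->D C-q->C D-p->E D-q->D E-p->A E-q->E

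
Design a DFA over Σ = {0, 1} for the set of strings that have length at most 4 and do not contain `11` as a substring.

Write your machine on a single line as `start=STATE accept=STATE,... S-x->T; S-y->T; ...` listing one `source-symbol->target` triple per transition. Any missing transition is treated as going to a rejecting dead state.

start=s0; accept=s0,s1,s2,s3,s4,s6,s7,s9,s10; s0-0->s1; s0-1->s2; s1-0->s3; s1-1->s4; s2-0->s3; s2-1->s5; s3-0->s6; s3-1->s7; s4-0->s6; s4-1->s8; s5-0->s8; s5-1->s8; s6-0->s9; s6-1->s10; s7-0->s9; s7-1->s11; s8-0->s11; s8-1->s11; s9-0->s12; s9-1->s13; s10-0->s12; s10-1->s14; s11-0->s14; s11-1->s14; s12-0->s12; s12-1->s13; s13-0->s12; s13-1->s14; s14-0->s14; s14-1->s14

Build one automaton per condition and run them in lockstep. The first has 6 states tracking the input length, saturating at 5; the second has 3 states tracking partial matches of the forbidden pattern `11`. A product state is a pair (one from each), accepting exactly when both do.
15 states suffice.
          0    1  
>* s0     s1   s2 
 * s1     s3   s4 
 * s2     s3   s5 
 * s3     s6   s7 
 * s4     s6   s8 
   s5     s8   s8 
 * s6     s9  s10 
 * s7     s9  s11 
   s8    s11  s11 
 * s9    s12  s13 
 * s10   s12  s14 
   s11   s14  s14 
   s12   s12  s13 
   s13   s12  s14 
   s14   s14  s14 
(> = start, * = accepting)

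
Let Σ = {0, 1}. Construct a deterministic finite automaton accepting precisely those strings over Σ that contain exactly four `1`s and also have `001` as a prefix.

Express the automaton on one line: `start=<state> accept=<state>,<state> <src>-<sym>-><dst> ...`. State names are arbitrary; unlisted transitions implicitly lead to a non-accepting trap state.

Handle the two conditions separately and then intersect. One (6 states) tracks the count of `1`s, saturating at 5; the other (5 states) tracks whether the input so far still matches the prefix `001`. Each combined state is a pair, one component from each; accept when both components accept. Minimizing collapses redundant product states.
With 8 states:
       0  1 
>  A   B  C 
   B   D  C 
   C   C  C 
   D   C  E 
   E   E  F 
   F   F  G 
   G   G  H 
 * H   H  C 
(> = start, * = accepting)

start=A accept=H A-0->B A-1->C B-0->D B-1->C C-0->C C-1->C D-0->C D-1->E E-0->E E-1->F F-0->F F-1->G G-0->G G-1->H H-0->H H-1->C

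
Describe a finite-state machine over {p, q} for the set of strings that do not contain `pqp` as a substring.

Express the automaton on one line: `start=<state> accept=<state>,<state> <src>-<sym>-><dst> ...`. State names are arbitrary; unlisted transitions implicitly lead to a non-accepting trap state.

This is the complement of 'contains `pqp`'. Use the same substring-matching states — s0 through s3 holding how much of `pqp` has just been matched — but flip the accepting set: everything except the trap s3 accepts.
With 4 states:
        p   q  
>* s0   s1  s0 
 * s1   s1  s2 
 * s2   s3  s0 
   s3   s3  s3 
(> = start, * = accepting)

start=s0 accept=s0,s1,s2 s0-p->s1 s0-q->s0 s1-p->s1 s1-q->s2 s2-p->s3 s2-q->s0 s3-p->s3 s3-q->s3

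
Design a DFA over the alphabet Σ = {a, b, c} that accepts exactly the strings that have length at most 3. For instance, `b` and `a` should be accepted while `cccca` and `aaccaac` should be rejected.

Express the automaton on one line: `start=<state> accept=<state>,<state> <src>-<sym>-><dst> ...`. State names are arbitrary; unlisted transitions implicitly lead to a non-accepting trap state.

We only need to distinguish lengths 0, 1, …, 3, and '>3'. Chain q0 → q1 → q2 → q3 → q4 on every symbol, with q4 looping. Accepting states: {q0, q1, q2, q3}.
        a   b   c  
>* q0   q1  q1  q1 
 * q1   q2  q2  q2 
 * q2   q3  q3  q3 
 * q3   q4  q4  q4 
   q4   q4  q4  q4 
(> = start, * = accepting)

start=q0 accept=q0,q1,q2,q3 q0-a->q1 q0-b->q1 q0-c->q1 q1-a->q2 q1-b->q2 q1-c->q2 q2-a->q3 q2-b->q3 q2-c->q3 q3-a->q4 q3-b->q4 q3-c->q4 q4-a->q4 q4-b->q4 q4-c->q4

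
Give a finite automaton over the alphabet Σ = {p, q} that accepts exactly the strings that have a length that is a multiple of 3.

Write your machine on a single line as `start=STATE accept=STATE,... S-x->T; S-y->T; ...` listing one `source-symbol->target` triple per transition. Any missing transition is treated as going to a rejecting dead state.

Only the length mod 3 matters, so use a 3-cycle: from any state, every input symbol moves to the next state, wrapping s2 back to s0. Mark s0 accepting.
        p   q  
>* s0   s1  s1 
   s1   s2  s2 
   s2   s0  s0 
(> = start, * = accepting)

start=s0; accept=s0; s0-p->s1; s0-q->s1; s1-p->s2; s1-q->s2; s2-p->s0; s2-q->s0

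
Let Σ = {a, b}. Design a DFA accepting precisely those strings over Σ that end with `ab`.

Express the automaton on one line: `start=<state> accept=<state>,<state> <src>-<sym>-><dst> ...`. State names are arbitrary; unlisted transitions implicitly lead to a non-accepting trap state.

Remember how much of `ab` the current input suffix matches. State q0 means no match yet; q1 means the last symbol is `a`; q2 means the last 2 symbols are `ab`. Only q2 accepts. On a mismatch, fall back to the longest proper suffix that is still a prefix of `ab`.
With 3 states:
        a   b  
>  q0   q1  q0 
   q1   q1  q2 
 * q2   q1  q0 
(> = start, * = accepting)

start=q0 accept=q2 q0-a->q1 q0-b->q0 q1-a->q1 q1-b->q2 q2-a->q1 q2-b->q0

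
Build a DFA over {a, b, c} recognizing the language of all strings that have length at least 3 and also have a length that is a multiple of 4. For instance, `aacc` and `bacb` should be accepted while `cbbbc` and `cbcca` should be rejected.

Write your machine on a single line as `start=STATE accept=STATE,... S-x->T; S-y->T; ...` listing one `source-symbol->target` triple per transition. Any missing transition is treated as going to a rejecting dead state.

start=s0; accept=s4; s0-a->s1; s0-b->s1; s0-c->s1; s1-a->s2; s1-b->s2; s1-c->s2; s2-a->s3; s2-b->s3; s2-c->s3; s3-a->s4; s3-b->s4; s3-c->s4; s4-a->s5; s4-b->s5; s4-c->s5; s5-a->s6; s5-b->s6; s5-c->s6; s6-a->s7; s6-b->s7; s6-c->s7; s7-a->s4; s7-b->s4; s7-c->s4

Build one automaton per condition and run them in lockstep. One (5 states) tracks the input length, saturating at 4; the other (4 states) tracks the input length modulo 4. Each combined state is a pair, one component from each; accept when both components accept.
        a   b   c  
>  s0   s1  s1  s1 
   s1   s2  s2  s2 
   s2   s3  s3  s3 
   s3   s4  s4  s4 
 * s4   s5  s5  s5 
   s5   s6  s6  s6 
   s6   s7  s7  s7 
   s7   s4  s4  s4 
(> = start, * = accepting)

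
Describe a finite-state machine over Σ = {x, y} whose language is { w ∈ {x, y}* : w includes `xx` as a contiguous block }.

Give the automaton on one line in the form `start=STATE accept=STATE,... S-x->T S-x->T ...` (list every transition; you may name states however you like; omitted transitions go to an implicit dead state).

start=A accept=C A-x->B A-y->A B-x->C B-y->A C-x->C C-y->C

Track how much of `xx` has been matched so far: state A is no progress, C is the absorbing accept state reached once `xx` has occurred. Intermediate states record partial matches; on a mismatch, fall back to the longest reusable overlap.
       x  y 
>  A   B  A 
   B   C  A 
 * C   C  C 
(> = start, * = accepting)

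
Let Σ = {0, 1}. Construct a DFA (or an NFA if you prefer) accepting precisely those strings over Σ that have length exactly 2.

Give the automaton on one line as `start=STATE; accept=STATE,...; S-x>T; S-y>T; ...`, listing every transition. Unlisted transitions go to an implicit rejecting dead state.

start=q0; accept=q2; q0-0>q1; q0-1>q1; q1-0>q2; q1-1>q2; q2-0>q3; q2-1>q3; q3-0>q3; q3-1>q3

Count input length up to 3: every symbol moves from q0 toward q3, which means 'more than 2' and absorbs. Accept from {q2}.
        0   1  
>  q0   q1  q1 
   q1   q2  q2 
 * q2   q3  q3 
   q3   q3  q3 
(> = start, * = accepting)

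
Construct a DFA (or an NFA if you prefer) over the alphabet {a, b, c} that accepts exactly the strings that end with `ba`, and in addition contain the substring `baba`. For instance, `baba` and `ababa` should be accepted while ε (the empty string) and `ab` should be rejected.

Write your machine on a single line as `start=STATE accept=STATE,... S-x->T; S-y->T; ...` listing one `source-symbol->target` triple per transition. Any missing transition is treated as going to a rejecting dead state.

Handle the two conditions separately and then intersect. One (3 states) tracks how much of the suffix `ba` has currently been matched; the other (5 states) tracks whether and how much of `baba` has been seen. Each combined state is a pair, one component from each; accept when both components accept.
        a   b   c  
>  q0   q0  q1  q0 
   q1   q2  q1  q0 
   q2   q0  q3  q0 
   q3   q4  q1  q0 
 * q4   q5  q6  q5 
   q5   q5  q6  q5 
   q6   q4  q6  q5 
(> = start, * = accepting)

start=q0; accept=q4; q0-a->q0; q0-b->q1; q0-c->q0; q1-a->q2; q1-b->q1; q1-c->q0; q2-a->q0; q2-b->q3; q2-c->q0; q3-a->q4; q3-b->q1; q3-c->q0; q4-a->q5; q4-b->q6; q4-c->q5; q5-a->q5; q5-b->q6; q5-c->q5; q6-a->q4; q6-b->q6; q6-c->q5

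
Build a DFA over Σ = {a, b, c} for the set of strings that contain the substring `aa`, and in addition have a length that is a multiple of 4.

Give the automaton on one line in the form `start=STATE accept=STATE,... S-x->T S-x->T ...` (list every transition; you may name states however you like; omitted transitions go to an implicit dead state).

start=S0 accept=S9 S0-a->S1 S0-b->S2 S0-c->S2 S1-a->S3 S1-b->S4 S1-c->S4 S2-a->S5 S2-b->S4 S2-c->S4 S3-a->S6 S3-b->S6 S3-c->S6 S4-a->S7 S4-b->S8 S4-c->S8 S5-a->S6 S5-b->S8 S5-c->S8 S6-a->S9 S6-b->S9 S6-c->S9 S7-a->S9 S7-b->S0 S7-c->S0 S8-a->S10 S8-b->S0 S8-c->S0 S9-a->S11 S9-b->S11 S9-c->S11 S10-a->S11 S10-b->S2 S10-c->S2 S11-a->S3 S11-b->S3 S11-c->S3

Run two small machines in parallel and take their product. The first has 3 states tracking whether and how much of `aa` has been seen; the second has 4 states tracking the input length modulo 4. A product state is a pair (one from each), accepting exactly when both do.
12 states suffice.
          a    b    c  
>  S0     S1   S2   S2 
   S1     S3   S4   S4 
   S2     S5   S4   S4 
   S3     S6   S6   S6 
   S4     S7   S8   S8 
   S5     S6   S8   S8 
   S6     S9   S9   S9 
   S7     S9   S0   S0 
   S8    S10   S0   S0 
 * S9    S11  S11  S11 
   S10   S11   S2   S2 
   S11    S3   S3   S3 
(> = start, * = accepting)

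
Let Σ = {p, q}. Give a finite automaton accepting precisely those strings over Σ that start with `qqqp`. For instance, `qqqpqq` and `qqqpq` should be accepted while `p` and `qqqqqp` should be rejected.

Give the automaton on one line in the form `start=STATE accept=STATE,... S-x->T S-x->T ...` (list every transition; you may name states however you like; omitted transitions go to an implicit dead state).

Walk along `qqqp` while the input agrees: from S0 take `q` to S1, and so on. Any deviation drops to the rejecting sink S5. Once S4 is reached the prefix is confirmed and every continuation is accepted.
6 states suffice.
        p   q  
>  S0   S5  S1 
   S1   S5  S2 
   S2   S5  S3 
   S3   S4  S5 
 * S4   S4  S4 
   S5   S5  S5 
(> = start, * = accepting)

start=S0 accept=S4 S0-p->S5 S0-q->S1 S1-p->S5 S1-q->S2 S2-p->S5 S2-q->S3 S3-p->S4 S3-q->S5 S4-p->S4 S4-q->S4 S5-p->S5 S5-q->S5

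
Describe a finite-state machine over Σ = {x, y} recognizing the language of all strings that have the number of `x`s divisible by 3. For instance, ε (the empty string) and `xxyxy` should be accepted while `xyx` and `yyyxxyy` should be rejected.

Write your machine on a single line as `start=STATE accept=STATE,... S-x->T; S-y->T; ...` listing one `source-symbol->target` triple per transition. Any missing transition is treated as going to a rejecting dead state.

start=s0; accept=s0; s0-x->s1; s0-y->s0; s1-x->s2; s1-y->s1; s2-x->s0; s2-y->s2

The only thing that matters is how many `x`s have appeared, reduced mod 3. Use one state per residue: s0 for 0, …, s2 for 2. Reading `x` moves to the next residue; anything else stays put. s0 is accepting.
3 states suffice.
        x   y  
>* s0   s1  s0 
   s1   s2  s1 
   s2   s0  s2 
(> = start, * = accepting)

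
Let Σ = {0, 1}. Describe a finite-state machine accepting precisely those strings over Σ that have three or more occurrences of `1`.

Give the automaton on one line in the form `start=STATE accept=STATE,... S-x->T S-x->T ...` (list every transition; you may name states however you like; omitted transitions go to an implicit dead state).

Only the number of `1`s matters, and only up to 4. Make a chain q0 → q1 → q2 → q3 → q4 advanced by each `1` (with q4 absorbing); every other symbol self-loops. The accepting set is {q3, q4}.
A 5-state machine:
        0   1  
>  q0   q0  q1 
   q1   q1  q2 
   q2   q2  q3 
 * q3   q3  q4 
 * q4   q4  q4 
(> = start, * = accepting)

start=q0 accept=q3,q4 q0-0->q0 q0-1->q1 q1-0->q1 q1-1->q2 q2-0->q2 q2-1->q3 q3-0->q3 q3-1->q4 q4-0->q4 q4-1->q4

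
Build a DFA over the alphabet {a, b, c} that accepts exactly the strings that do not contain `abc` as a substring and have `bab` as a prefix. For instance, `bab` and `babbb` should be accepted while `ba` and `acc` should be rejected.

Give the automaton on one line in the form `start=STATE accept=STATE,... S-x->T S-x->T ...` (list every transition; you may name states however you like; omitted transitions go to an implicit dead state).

Build one automaton per condition and run them in lockstep. The first has 4 states tracking partial matches of the forbidden pattern `abc`; the second has 5 states tracking whether the input so far still matches the prefix `bab`. A product state is a pair (one from each), accepting exactly when both do.
11 states suffice.
          a    b    c  
>  S0     S1   S2   S3 
   S1     S1   S4   S3 
   S2     S5   S3   S3 
   S3     S1   S3   S3 
   S4     S1   S3   S6 
   S5     S1   S7   S3 
   S6     S6   S6   S6 
 * S7     S8   S9  S10 
 * S8     S8   S7   S9 
 * S9     S8   S9   S9 
   S10   S10  S10  S10 
(> = start, * = accepting)

start=S0 accept=S7,S8,S9 S0-a->S1 S0-b->S2 S0-c->S3 S1-a->S1 S1-b->S4 S1-c->S3 S2-a->S5 S2-b->S3 S2-c->S3 S3-a->S1 S3-b->S3 S3-c->S3 S4-a->S1 S4-b->S3 S4-c->S6 S5-a->S1 S5-b->S7 S5-c->S3 S6-a->S6 S6-b->S6 S6-c->S6 S7-a->S8 S7-b->S9 S7-c->S10 S8-a->S8 S8-b->S7 S8-c->S9 S9-a->S8 S9-b->S9 S9-c->S9 S10-a->S10 S10-b->S10 S10-c->S10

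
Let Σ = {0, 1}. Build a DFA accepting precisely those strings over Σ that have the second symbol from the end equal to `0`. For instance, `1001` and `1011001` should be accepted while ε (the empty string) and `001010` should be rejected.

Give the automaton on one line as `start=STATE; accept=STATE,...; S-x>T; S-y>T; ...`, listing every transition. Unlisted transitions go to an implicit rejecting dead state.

start=q0; accept=q3,q4; q0-0>q1; q0-1>q2; q1-0>q3; q1-1>q4; q2-0>q5; q2-1>q6; q3-0>q3; q3-1>q4; q4-0>q5; q4-1>q6; q5-0>q3; q5-1>q4; q6-0>q5; q6-1>q6

Because acceptance depends on a position counted from the end, the machine has to buffer the most recent 2 symbols. Make each state the string of the last up-to-2 symbols read; on input `x` shift the window left and append `x`. Accept when the buffered window has length 2 and begins with `0`.
A 7-state machine:
        0   1  
>  q0   q1  q2 
   q1   q3  q4 
   q2   q5  q6 
 * q3   q3  q4 
 * q4   q5  q6 
   q5   q3  q4 
   q6   q5  q6 
(> = start, * = accepting)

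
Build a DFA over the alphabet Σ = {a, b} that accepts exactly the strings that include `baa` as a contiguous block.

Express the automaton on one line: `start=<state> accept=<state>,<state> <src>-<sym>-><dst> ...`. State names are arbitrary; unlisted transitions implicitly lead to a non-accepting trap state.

start=s0 accept=s3 s0-a->s0 s0-b->s1 s1-a->s2 s1-b->s1 s2-a->s3 s2-b->s1 s3-a->s3 s3-b->s3

Track how much of `baa` has been matched so far: state s0 is no progress, s3 is the absorbing accept state reached once `baa` has occurred. Intermediate states record partial matches; on a mismatch, fall back to the longest reusable overlap.
With 4 states:
        a   b  
>  s0   s0  s1 
   s1   s2  s1 
   s2   s3  s1 
 * s3   s3  s3 
(> = start, * = accepting)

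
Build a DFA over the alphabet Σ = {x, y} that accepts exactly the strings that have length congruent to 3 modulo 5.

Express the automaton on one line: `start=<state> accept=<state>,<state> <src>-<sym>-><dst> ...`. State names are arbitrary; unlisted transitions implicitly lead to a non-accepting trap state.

Only the length mod 5 matters, so use a 5-cycle: from any state, every input symbol moves to the next state, wrapping q4 back to q0. Mark q3 accepting.
5 states suffice.
        x   y  
>  q0   q1  q1 
   q1   q2  q2 
   q2   q3  q3 
 * q3   q4  q4 
   q4   q0  q0 
(> = start, * = accepting)

start=q0 accept=q3 q0-x->q1 q0-y->q1 q1-x->q2 q1-y->q2 q2-x->q3 q2-y->q3 q3-x->q4 q3-y->q4 q4-x->q0 q4-y->q0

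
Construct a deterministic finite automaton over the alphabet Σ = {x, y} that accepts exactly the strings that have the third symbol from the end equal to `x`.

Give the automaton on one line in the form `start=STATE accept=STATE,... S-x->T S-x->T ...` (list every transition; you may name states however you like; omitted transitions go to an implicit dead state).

start=q0 accept=q7,q8,q9,q10 q0-x->q1 q0-y->q2 q1-x->q3 q1-y->q4 q2-x->q5 q2-y->q6 q3-x->q7 q3-y->q8 q4-x->q9 q4-y->q10 q5-x->q11 q5-y->q12 q6-x->q13 q6-y->q14 q7-x->q7 q7-y->q8 q8-x->q9 q8-y->q10 q9-x->q11 q9-y->q12 q10-x->q13 q10-y->q14 q11-x->q7 q11-y->q8 q12-x->q9 q12-y->q10 q13-x->q11 q13-y->q12 q14-x->q13 q14-y->q14

A DFA must remember the last 3 symbols (since which symbol is third-to-last isn't known until the input ends). Use one state per possible window of the last ≤3 symbols; accept from those whose window starts with `x`.
With 15 states:
          x    y  
>  q0     q1   q2 
   q1     q3   q4 
   q2     q5   q6 
   q3     q7   q8 
   q4     q9  q10 
   q5    q11  q12 
   q6    q13  q14 
 * q7     q7   q8 
 * q8     q9  q10 
 * q9    q11  q12 
 * q10   q13  q14 
   q11    q7   q8 
   q12    q9  q10 
   q13   q11  q12 
   q14   q13  q14 
(> = start, * = accepting)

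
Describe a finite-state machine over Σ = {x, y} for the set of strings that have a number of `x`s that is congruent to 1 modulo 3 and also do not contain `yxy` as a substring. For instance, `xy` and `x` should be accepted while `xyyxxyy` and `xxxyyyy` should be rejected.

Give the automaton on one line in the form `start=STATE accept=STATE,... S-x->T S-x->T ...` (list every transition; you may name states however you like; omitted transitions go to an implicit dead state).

Handle the two conditions separately and then intersect. One (3 states) tracks the count of `x`s modulo 3; the other (4 states) tracks partial matches of the forbidden pattern `yxy`. Each combined state is a pair, one component from each; accept when both components accept. After merging equivalent states the machine shrinks.
With 10 states:
       x  y 
>  A   B  C 
 * B   D  E 
   C   F  C 
   D   A  G 
 * E   H  E 
 * F   D  I 
   G   J  G 
   H   A  I 
   I   I  I 
   J   B  I 
(> = start, * = accepting)

start=A accept=B,E,F A-x->B A-y->C B-x->D B-y->E C-x->F C-y->C D-x->A D-y->G E-x->H E-y->E F-x->D F-y->I G-x->J G-y->G H-x->A H-y->I I-x->I I-y->I J-x->B J-y->I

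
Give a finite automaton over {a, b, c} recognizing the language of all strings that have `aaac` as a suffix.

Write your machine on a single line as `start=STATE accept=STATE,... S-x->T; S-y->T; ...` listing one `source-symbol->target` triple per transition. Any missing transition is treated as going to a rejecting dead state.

start=q0; accept=q4; q0-a->q1; q0-b->q0; q0-c->q0; q1-a->q2; q1-b->q0; q1-c->q0; q2-a->q3; q2-b->q0; q2-c->q0; q3-a->q3; q3-b->q0; q3-c->q4; q4-a->q1; q4-b->q0; q4-c->q0

Remember how much of `aaac` the current input suffix matches. State q0 means no match yet; q1 means the last symbol is `a`; q2 means the last 2 symbols are `aa`; q3 means the last 3 symbols are `aaa`; q4 means the last 4 symbols are `aaac`. Only q4 accepts. On a mismatch, fall back to the longest proper suffix that is still a prefix of `aaac`.
A 5-state machine:
        a   b   c  
>  q0   q1  q0  q0 
   q1   q2  q0  q0 
   q2   q3  q0  q0 
   q3   q3  q0  q4 
 * q4   q1  q0  q0 
(> = start, * = accepting)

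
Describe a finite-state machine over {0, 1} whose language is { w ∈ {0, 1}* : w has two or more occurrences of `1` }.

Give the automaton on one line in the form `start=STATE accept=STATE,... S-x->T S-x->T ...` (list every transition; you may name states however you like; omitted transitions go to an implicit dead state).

Only the number of `1`s matters, and only up to 3. Make a chain s0 → s1 → s2 → s3 advanced by each `1` (with s3 absorbing); every other symbol self-loops. The accepting set is {s2, s3}.
4 states suffice.
        0   1  
>  s0   s0  s1 
   s1   s1  s2 
 * s2   s2  s3 
 * s3   s3  s3 
(> = start, * = accepting)

start=s0 accept=s2,s3 s0-0->s0 s0-1->s1 s1-0->s1 s1-1->s2 s2-0->s2 s2-1->s3 s3-0->s3 s3-1->s3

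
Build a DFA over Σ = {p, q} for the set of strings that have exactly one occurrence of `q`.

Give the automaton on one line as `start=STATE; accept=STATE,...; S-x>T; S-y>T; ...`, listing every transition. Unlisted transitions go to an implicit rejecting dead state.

start=S0; accept=S1; S0-p>S0; S0-q>S1; S1-p>S1; S1-q>S2; S2-p>S2; S2-q>S2

Count `q`s, saturating at 2: state S0 means no `q` yet, S1 means one `q` seen, S2 means more than one. Each `q` increments (capped at S2); other symbols loop. Accept from {S1}.
With 3 states:
        p   q  
>  S0   S0  S1 
 * S1   S1  S2 
   S2   S2  S2 
(> = start, * = accepting)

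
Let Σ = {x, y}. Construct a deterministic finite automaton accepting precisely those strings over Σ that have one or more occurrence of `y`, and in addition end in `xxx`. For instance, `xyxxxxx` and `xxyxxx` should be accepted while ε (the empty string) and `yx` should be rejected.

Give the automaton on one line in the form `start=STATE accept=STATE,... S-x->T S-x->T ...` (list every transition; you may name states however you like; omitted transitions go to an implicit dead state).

Run two small machines in parallel and take their product. The first has 3 states tracking the count of `y`s, saturating at 2; the second has 4 states tracking how much of the suffix `xxx` has currently been matched. A product state is a pair (one from each), accepting exactly when both do. Equivalent product states are then merged.
5 states suffice.
        x   y  
>  q0   q0  q1 
   q1   q2  q1 
   q2   q3  q1 
   q3   q4  q1 
 * q4   q4  q1 
(> = start, * = accepting)

start=q0 accept=q4 q0-x->q0 q0-y->q1 q1-x->q2 q1-y->q1 q2-x->q3 q2-y->q1 q3-x->q4 q3-y->q1 q4-x->q4 q4-y->q1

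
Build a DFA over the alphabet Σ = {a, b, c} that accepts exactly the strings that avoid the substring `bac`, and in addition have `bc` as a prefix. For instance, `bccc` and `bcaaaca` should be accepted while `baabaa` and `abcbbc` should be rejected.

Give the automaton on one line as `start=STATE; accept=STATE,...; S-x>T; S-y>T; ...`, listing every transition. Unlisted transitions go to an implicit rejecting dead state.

start=S0; accept=S3,S4,S5; S0-a>S1; S0-b>S2; S0-c>S1; S1-a>S1; S1-b>S1; S1-c>S1; S2-a>S1; S2-b>S1; S2-c>S3; S3-a>S3; S3-b>S4; S3-c>S3; S4-a>S5; S4-b>S4; S4-c>S3; S5-a>S3; S5-b>S4; S5-c>S1

Handle the two conditions separately and then intersect. The first has 4 states tracking partial matches of the forbidden pattern `bac`; the second has 4 states tracking whether the input so far still matches the prefix `bc`. A product state is a pair (one from each), accepting exactly when both do. After merging equivalent states the machine shrinks.
With 6 states:
        a   b   c  
>  S0   S1  S2  S1 
   S1   S1  S1  S1 
   S2   S1  S1  S3 
 * S3   S3  S4  S3 
 * S4   S5  S4  S3 
 * S5   S3  S4  S1 
(> = start, * = accepting)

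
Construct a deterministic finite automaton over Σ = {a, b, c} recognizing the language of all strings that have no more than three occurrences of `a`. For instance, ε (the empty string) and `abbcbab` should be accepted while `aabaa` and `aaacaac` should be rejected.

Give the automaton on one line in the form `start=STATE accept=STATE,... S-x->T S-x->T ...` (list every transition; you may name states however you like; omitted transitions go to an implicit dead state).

Count `a`s, saturating at 4: states q0 through q3 mean 0 through 3 `a`s seen; q4 means more than 3. Each `a` increments (capped at q4); other symbols loop. Accept from {q0, q1, q2, q3}.
5 states suffice.
        a   b   c  
>* q0   q1  q0  q0 
 * q1   q2  q1  q1 
 * q2   q3  q2  q2 
 * q3   q4  q3  q3 
   q4   q4  q4  q4 
(> = start, * = accepting)

start=q0 accept=q0,q1,q2,q3 q0-a->q1 q0-b->q0 q0-c->q0 q1-a->q2 q1-b->q1 q1-c->q1 q2-a->q3 q2-b->q2 q2-c->q2 q3-a->q4 q3-b->q3 q3-c->q3 q4-a->q4 q4-b->q4 q4-c->q4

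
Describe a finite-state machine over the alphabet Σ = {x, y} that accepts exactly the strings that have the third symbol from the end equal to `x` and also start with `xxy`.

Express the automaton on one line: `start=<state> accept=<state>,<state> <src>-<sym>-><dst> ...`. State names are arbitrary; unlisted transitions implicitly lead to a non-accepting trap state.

Run two small machines in parallel and take their product. One (15 states) tracks the last 3 symbols read; the other (5 states) tracks whether the input so far still matches the prefix `xxy`. Each combined state is a pair, one component from each; accept when both components accept. Minimizing collapses redundant product states.
With 12 states:
       x  y 
>  A   B  C 
   B   D  C 
   C   C  C 
   D   C  E 
 * E   F  G 
 * F   H  I 
 * G   J  K 
   H   L  E 
   I   F  G 
   J   H  I 
   K   J  K 
 * L   L  E 
(> = start, * = accepting)

start=A accept=E,F,G,L A-x->B A-y->C B-x->D B-y->C C-x->C C-y->C D-x->C D-y->E E-x->F E-y->G F-x->H F-y->I G-x->J G-y->K H-x->L H-y->E I-x->F I-y->G J-x->H J-y->I K-x->J K-y->K L-x->L L-y->E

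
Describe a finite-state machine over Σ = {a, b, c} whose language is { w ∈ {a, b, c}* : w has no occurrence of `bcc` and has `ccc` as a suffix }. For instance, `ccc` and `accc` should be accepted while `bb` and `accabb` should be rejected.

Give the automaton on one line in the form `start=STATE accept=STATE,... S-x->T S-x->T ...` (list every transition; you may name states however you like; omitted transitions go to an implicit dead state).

Run two small machines in parallel and take their product. One (4 states) tracks partial matches of the forbidden pattern `bcc`; the other (4 states) tracks how much of the suffix `ccc` has currently been matched. Each combined state is a pair, one component from each; accept when both components accept. Minimizing collapses redundant product states.
A 7-state machine:
        a   b   c  
>  q0   q0  q1  q2 
   q1   q0  q1  q3 
   q2   q0  q1  q4 
   q3   q0  q1  q5 
   q4   q0  q1  q6 
   q5   q5  q5  q5 
 * q6   q0  q1  q6 
(> = start, * = accepting)

start=q0 accept=q6 q0-a->q0 q0-b->q1 q0-c->q2 q1-a->q0 q1-b->q1 q1-c->q3 q2-a->q0 q2-b->q1 q2-c->q4 q3-a->q0 q3-b->q1 q3-c->q5 q4-a->q0 q4-b->q1 q4-c->q6 q5-a->q5 q5-b->q5 q5-c->q5 q6-a->q0 q6-b->q1 q6-c->q6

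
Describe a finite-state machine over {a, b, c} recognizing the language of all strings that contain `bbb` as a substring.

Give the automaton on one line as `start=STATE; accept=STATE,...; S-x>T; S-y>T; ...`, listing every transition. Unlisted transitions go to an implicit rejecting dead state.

start=q0; accept=q3; q0-a>q0; q0-b>q1; q0-c>q0; q1-a>q0; q1-b>q2; q1-c>q0; q2-a>q0; q2-b>q3; q2-c>q0; q3-a>q3; q3-b>q3; q3-c>q3

Track how much of `bbb` has been matched so far: state q0 is no progress, q3 is the absorbing accept state reached once `bbb` has occurred. Intermediate states record partial matches; on a mismatch, fall back to the longest reusable overlap.
4 states suffice.
        a   b   c  
>  q0   q0  q1  q0 
   q1   q0  q2  q0 
   q2   q0  q3  q0 
 * q3   q3  q3  q3 
(> = start, * = accepting)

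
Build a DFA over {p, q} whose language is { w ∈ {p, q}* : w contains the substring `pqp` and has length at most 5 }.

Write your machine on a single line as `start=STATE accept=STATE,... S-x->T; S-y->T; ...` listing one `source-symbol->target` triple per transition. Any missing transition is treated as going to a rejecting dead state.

start=s0; accept=s8,s11,s12; s0-p->s1; s0-q->s2; s1-p->s3; s1-q->s4; s2-p->s3; s2-q->s5; s3-p->s6; s3-q->s7; s4-p->s8; s4-q->s9; s5-p->s6; s5-q->s9; s6-p->s9; s6-q->s10; s7-p->s11; s7-q->s9; s8-p->s11; s8-q->s11; s9-p->s9; s9-q->s9; s10-p->s12; s10-q->s9; s11-p->s12; s11-q->s12; s12-p->s9; s12-q->s9

Handle the two conditions separately and then intersect. One (4 states) tracks whether and how much of `pqp` has been seen; the other (7 states) tracks the input length, saturating at 6. Each combined state is a pair, one component from each; accept when both components accept. After merging equivalent states the machine shrinks.
13 states suffice.
          p    q  
>  s0     s1   s2 
   s1     s3   s4 
   s2     s3   s5 
   s3     s6   s7 
   s4     s8   s9 
   s5     s6   s9 
   s6     s9  s10 
   s7    s11   s9 
 * s8    s11  s11 
   s9     s9   s9 
   s10   s12   s9 
 * s11   s12  s12 
 * s12    s9   s9 
(> = start, * = accepting)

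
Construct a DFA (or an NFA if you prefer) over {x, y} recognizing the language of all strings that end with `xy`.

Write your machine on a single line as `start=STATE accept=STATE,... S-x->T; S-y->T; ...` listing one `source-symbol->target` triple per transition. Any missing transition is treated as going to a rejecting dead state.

start=q0; accept=q2; q0-x->q1; q0-y->q0; q1-x->q1; q1-y->q2; q2-x->q1; q2-y->q0

Remember how much of `xy` the current input suffix matches. State q0 means no match yet; q1 means the last symbol is `x`; q2 means the last 2 symbols are `xy`. Only q2 accepts. On a mismatch, fall back to the longest proper suffix that is still a prefix of `xy`.
A 3-state machine:
        x   y  
>  q0   q1  q0 
   q1   q1  q2 
 * q2   q1  q0 
(> = start, * = accepting)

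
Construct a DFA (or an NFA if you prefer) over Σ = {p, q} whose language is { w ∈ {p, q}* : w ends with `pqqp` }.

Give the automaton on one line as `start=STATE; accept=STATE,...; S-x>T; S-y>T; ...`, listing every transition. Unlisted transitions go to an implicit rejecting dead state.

start=A; accept=E; A-p>B; A-q>A; B-p>B; B-q>C; C-p>B; C-q>D; D-p>E; D-q>A; E-p>B; E-q>C

Remember how much of `pqqp` the current input suffix matches. State A means no match yet; B means the last symbol is `p`; C means the last 2 symbols are `pq`; D means the last 3 symbols are `pqq`; E means the last 4 symbols are `pqqp`. Only E accepts. On a mismatch, fall back to the longest proper suffix that is still a prefix of `pqqp`.
5 states suffice.
       p  q 
>  A   B  A 
   B   B  C 
   C   B  D 
   D   E  A 
 * E   B  C 
(> = start, * = accepting)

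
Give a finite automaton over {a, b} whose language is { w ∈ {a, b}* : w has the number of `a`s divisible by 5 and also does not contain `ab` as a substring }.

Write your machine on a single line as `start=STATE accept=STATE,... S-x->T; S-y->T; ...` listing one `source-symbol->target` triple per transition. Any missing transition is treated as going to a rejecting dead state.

start=q0; accept=q0,q8; q0-a->q1; q0-b->q0; q1-a->q2; q1-b->q3; q2-a->q4; q2-b->q5; q3-a->q5; q3-b->q3; q4-a->q6; q4-b->q7; q5-a->q7; q5-b->q5; q6-a->q8; q6-b->q9; q7-a->q9; q7-b->q7; q8-a->q1; q8-b->q10; q9-a->q10; q9-b->q9; q10-a->q3; q10-b->q10

Handle the two conditions separately and then intersect. One (5 states) tracks the count of `a`s modulo 5; the other (3 states) tracks partial matches of the forbidden pattern `ab`. Each combined state is a pair, one component from each; accept when both components accept.
          a    b  
>* q0     q1   q0 
   q1     q2   q3 
   q2     q4   q5 
   q3     q5   q3 
   q4     q6   q7 
   q5     q7   q5 
   q6     q8   q9 
   q7     q9   q7 
 * q8     q1  q10 
   q9    q10   q9 
   q10    q3  q10 
(> = start, * = accepting)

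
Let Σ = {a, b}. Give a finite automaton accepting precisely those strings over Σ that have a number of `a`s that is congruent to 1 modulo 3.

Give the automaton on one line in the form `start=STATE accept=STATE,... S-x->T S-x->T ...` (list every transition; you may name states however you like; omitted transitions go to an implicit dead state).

start=S0 accept=S1 S0-a->S1 S0-b->S0 S1-a->S2 S1-b->S1 S2-a->S0 S2-b->S2

The only thing that matters is how many `a`s have appeared, reduced mod 3. Use one state per residue: S0 for 0, …, S2 for 2. Reading `a` moves to the next residue; anything else stays put. S1 is accepting.
3 states suffice.
        a   b  
>  S0   S1  S0 
 * S1   S2  S1 
   S2   S0  S2 
(> = start, * = accepting)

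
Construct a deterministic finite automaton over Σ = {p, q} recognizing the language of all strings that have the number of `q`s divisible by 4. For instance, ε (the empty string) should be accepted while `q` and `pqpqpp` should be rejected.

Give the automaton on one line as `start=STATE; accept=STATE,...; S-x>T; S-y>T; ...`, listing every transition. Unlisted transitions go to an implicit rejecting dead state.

start=A; accept=A; A-p>A; A-q>B; B-p>B; B-q>C; C-p>C; C-q>D; D-p>D; D-q>A

Keep the running count of `q`s modulo 4: each `q` advances along the cycle A → B → C → D → A while other symbols loop. Accept at A.
With 4 states:
       p  q 
>* A   A  B 
   B   B  C 
   C   C  D 
   D   D  A 
(> = start, * = accepting)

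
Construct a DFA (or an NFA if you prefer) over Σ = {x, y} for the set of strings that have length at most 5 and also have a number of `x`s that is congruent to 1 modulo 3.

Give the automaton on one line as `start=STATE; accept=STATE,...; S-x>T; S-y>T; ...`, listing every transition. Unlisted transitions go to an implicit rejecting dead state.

start=S0; accept=S1,S4,S8,S9,S12; S0-x>S1; S0-y>S2; S1-x>S3; S1-y>S4; S2-x>S4; S2-y>S5; S3-x>S6; S3-y>S7; S4-x>S7; S4-y>S8; S5-x>S8; S5-y>S6; S6-x>S9; S6-y>S10; S7-x>S10; S7-y>S11; S8-x>S11; S8-y>S9; S9-x>S11; S9-y>S12; S10-x>S12; S10-y>S11; S11-x>S11; S11-y>S11; S12-x>S11; S12-y>S11

Build one automaton per condition and run them in lockstep. The first has 7 states tracking the input length, saturating at 6; the second has 3 states tracking the count of `x`s modulo 3. A product state is a pair (one from each), accepting exactly when both do. After merging equivalent states the machine shrinks.
With 13 states:
          x    y  
>  S0     S1   S2 
 * S1     S3   S4 
   S2     S4   S5 
   S3     S6   S7 
 * S4     S7   S8 
   S5     S8   S6 
   S6     S9  S10 
   S7    S10  S11 
 * S8    S11   S9 
 * S9    S11  S12 
   S10   S12  S11 
   S11   S11  S11 
 * S12   S11  S11 
(> = start, * = accepting)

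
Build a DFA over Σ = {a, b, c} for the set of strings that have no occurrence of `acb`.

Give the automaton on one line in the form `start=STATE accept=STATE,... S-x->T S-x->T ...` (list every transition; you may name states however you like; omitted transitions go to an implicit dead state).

This is the complement of 'contains `acb`'. Use the same substring-matching states — q0 through q3 holding how much of `acb` has just been matched — but flip the accepting set: everything except the trap q3 accepts.
4 states suffice.
        a   b   c  
>* q0   q1  q0  q0 
 * q1   q1  q0  q2 
 * q2   q1  q3  q0 
   q3   q3  q3  q3 
(> = start, * = accepting)

start=q0 accept=q0,q1,q2 q0-a->q1 q0-b->q0 q0-c->q0 q1-a->q1 q1-b->q0 q1-c->q2 q2-a->q1 q2-b->q3 q2-c->q0 q3-a->q3 q3-b->q3 q3-c->q3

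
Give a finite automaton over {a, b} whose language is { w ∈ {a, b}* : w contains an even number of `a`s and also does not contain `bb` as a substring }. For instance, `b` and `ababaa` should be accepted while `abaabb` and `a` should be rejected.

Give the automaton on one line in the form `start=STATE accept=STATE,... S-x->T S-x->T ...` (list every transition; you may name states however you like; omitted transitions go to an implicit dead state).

Build one automaton per condition and run them in lockstep. One (2 states) tracks the count of `a`s modulo 2; the other (3 states) tracks partial matches of the forbidden pattern `bb`. Each combined state is a pair, one component from each; accept when both components accept.
6 states suffice.
        a   b  
>* q0   q1  q2 
   q1   q0  q3 
 * q2   q1  q4 
   q3   q0  q5 
   q4   q5  q4 
   q5   q4  q5 
(> = start, * = accepting)

start=q0 accept=q0,q2 q0-a->q1 q0-b->q2 q1-a->q0 q1-b->q3 q2-a->q1 q2-b->q4 q3-a->q0 q3-b->q5 q4-a->q5 q4-b->q4 q5-a->q4 q5-b->q5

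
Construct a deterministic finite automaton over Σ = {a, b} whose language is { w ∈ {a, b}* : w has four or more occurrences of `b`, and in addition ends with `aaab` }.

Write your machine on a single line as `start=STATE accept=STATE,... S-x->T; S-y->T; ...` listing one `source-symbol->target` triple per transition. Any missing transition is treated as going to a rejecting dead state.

start=q0; accept=q7; q0-a->q0; q0-b->q1; q1-a->q1; q1-b->q2; q2-a->q2; q2-b->q3; q3-a->q4; q3-b->q3; q4-a->q5; q4-b->q3; q5-a->q6; q5-b->q3; q6-a->q6; q6-b->q7; q7-a->q4; q7-b->q3

Handle the two conditions separately and then intersect. The first has 6 states tracking the count of `b`s, saturating at 5; the second has 5 states tracking how much of the suffix `aaab` has currently been matched. A product state is a pair (one from each), accepting exactly when both do. Equivalent product states are then merged.
With 8 states:
        a   b  
>  q0   q0  q1 
   q1   q1  q2 
   q2   q2  q3 
   q3   q4  q3 
   q4   q5  q3 
   q5   q6  q3 
   q6   q6  q7 
 * q7   q4  q3 
(> = start, * = accepting)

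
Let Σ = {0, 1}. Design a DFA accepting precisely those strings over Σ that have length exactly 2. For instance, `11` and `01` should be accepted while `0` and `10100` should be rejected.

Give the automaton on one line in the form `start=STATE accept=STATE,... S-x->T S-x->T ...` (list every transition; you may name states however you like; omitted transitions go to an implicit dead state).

Count input length up to 3: every symbol moves from S0 toward S3, which means 'more than 2' and absorbs. Accept from {S2}.
        0   1  
>  S0   S1  S1 
   S1   S2  S2 
 * S2   S3  S3 
   S3   S3  S3 
(> = start, * = accepting)

start=S0 accept=S2 S0-0->S1 S0-1->S1 S1-0->S2 S1-1->S2 S2-0->S3 S2-1->S3 S3-0->S3 S3-1->S3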